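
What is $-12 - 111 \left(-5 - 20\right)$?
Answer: $2763$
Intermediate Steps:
$-12 - 111 \left(-5 - 20\right) = -12 - -2775 = -12 + 2775 = 2763$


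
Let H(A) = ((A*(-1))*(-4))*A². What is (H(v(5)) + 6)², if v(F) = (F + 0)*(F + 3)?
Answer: 65539072036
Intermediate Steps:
v(F) = F*(3 + F)
H(A) = 4*A³ (H(A) = (-A*(-4))*A² = (4*A)*A² = 4*A³)
(H(v(5)) + 6)² = (4*(5*(3 + 5))³ + 6)² = (4*(5*8)³ + 6)² = (4*40³ + 6)² = (4*64000 + 6)² = (256000 + 6)² = 256006² = 65539072036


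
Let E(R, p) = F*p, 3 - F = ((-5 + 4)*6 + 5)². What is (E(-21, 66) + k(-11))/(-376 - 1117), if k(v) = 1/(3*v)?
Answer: -4355/49269 ≈ -0.088392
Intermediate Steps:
F = 2 (F = 3 - ((-5 + 4)*6 + 5)² = 3 - (-1*6 + 5)² = 3 - (-6 + 5)² = 3 - 1*(-1)² = 3 - 1*1 = 3 - 1 = 2)
k(v) = 1/(3*v)
E(R, p) = 2*p
(E(-21, 66) + k(-11))/(-376 - 1117) = (2*66 + (⅓)/(-11))/(-376 - 1117) = (132 + (⅓)*(-1/11))/(-1493) = (132 - 1/33)*(-1/1493) = (4355/33)*(-1/1493) = -4355/49269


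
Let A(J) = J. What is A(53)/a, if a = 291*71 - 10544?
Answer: 53/10117 ≈ 0.0052387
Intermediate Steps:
a = 10117 (a = 20661 - 10544 = 10117)
A(53)/a = 53/10117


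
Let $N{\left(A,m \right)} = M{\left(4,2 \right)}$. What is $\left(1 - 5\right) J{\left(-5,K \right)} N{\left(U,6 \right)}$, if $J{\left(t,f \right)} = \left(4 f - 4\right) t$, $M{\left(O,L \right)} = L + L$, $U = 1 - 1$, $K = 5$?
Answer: $1280$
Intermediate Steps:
$U = 0$ ($U = 1 - 1 = 0$)
$M{\left(O,L \right)} = 2 L$
$N{\left(A,m \right)} = 4$ ($N{\left(A,m \right)} = 2 \cdot 2 = 4$)
$J{\left(t,f \right)} = t \left(-4 + 4 f\right)$ ($J{\left(t,f \right)} = \left(-4 + 4 f\right) t = t \left(-4 + 4 f\right)$)
$\left(1 - 5\right) J{\left(-5,K \right)} N{\left(U,6 \right)} = \left(1 - 5\right) 4 \left(-5\right) \left(-1 + 5\right) 4 = - 4 \cdot 4 \left(-5\right) 4 \cdot 4 = \left(-4\right) \left(-80\right) 4 = 320 \cdot 4 = 1280$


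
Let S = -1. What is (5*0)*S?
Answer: 0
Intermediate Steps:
(5*0)*S = (5*0)*(-1) = 0*(-1) = 0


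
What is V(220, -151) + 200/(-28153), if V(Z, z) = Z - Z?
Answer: -200/28153 ≈ -0.0071040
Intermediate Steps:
V(Z, z) = 0
V(220, -151) + 200/(-28153) = 0 + 200/(-28153) = 0 + 200*(-1/28153) = 0 - 200/28153 = -200/28153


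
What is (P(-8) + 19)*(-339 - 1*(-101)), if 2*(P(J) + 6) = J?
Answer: -2142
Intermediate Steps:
P(J) = -6 + J/2
(P(-8) + 19)*(-339 - 1*(-101)) = ((-6 + (½)*(-8)) + 19)*(-339 - 1*(-101)) = ((-6 - 4) + 19)*(-339 + 101) = (-10 + 19)*(-238) = 9*(-238) = -2142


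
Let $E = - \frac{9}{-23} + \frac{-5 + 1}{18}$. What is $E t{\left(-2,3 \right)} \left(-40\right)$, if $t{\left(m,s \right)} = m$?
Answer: $\frac{2800}{207} \approx 13.527$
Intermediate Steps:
$E = \frac{35}{207}$ ($E = \left(-9\right) \left(- \frac{1}{23}\right) - \frac{2}{9} = \frac{9}{23} - \frac{2}{9} = \frac{35}{207} \approx 0.16908$)
$E t{\left(-2,3 \right)} \left(-40\right) = \frac{35}{207} \left(-2\right) \left(-40\right) = \left(- \frac{70}{207}\right) \left(-40\right) = \frac{2800}{207}$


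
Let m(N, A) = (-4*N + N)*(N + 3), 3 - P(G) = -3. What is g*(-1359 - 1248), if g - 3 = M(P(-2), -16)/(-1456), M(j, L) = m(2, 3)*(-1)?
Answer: -5654583/728 ≈ -7767.3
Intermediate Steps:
P(G) = 6 (P(G) = 3 - 1*(-3) = 3 + 3 = 6)
m(N, A) = -3*N*(3 + N) (m(N, A) = (-3*N)*(3 + N) = -3*N*(3 + N))
M(j, L) = 30 (M(j, L) = -3*2*(3 + 2)*(-1) = -3*2*5*(-1) = -30*(-1) = 30)
g = 2169/728 (g = 3 + 30/(-1456) = 3 + 30*(-1/1456) = 3 - 15/728 = 2169/728 ≈ 2.9794)
g*(-1359 - 1248) = 2169*(-1359 - 1248)/728 = (2169/728)*(-2607) = -5654583/728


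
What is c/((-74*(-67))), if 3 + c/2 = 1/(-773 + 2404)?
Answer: -4892/4043249 ≈ -0.0012099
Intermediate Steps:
c = -9784/1631 (c = -6 + 2/(-773 + 2404) = -6 + 2/1631 = -9784/1631 ≈ -5.9988)
c/((-74*(-67))) = -9784/(1631*((-74*(-67)))) = -9784/1631/4958 = -9784/1631*1/4958 = -4892/4043249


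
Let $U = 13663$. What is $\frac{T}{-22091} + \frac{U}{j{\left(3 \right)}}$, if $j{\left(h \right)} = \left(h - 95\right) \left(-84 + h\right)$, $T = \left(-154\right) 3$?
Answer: $\frac{305272157}{164622132} \approx 1.8544$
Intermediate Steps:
$T = -462$
$j{\left(h \right)} = \left(-95 + h\right) \left(-84 + h\right)$
$\frac{T}{-22091} + \frac{U}{j{\left(3 \right)}} = - \frac{462}{-22091} + \frac{13663}{7980 + 3^{2} - 537} = \left(-462\right) \left(- \frac{1}{22091}\right) + \frac{13663}{7980 + 9 - 537} = \frac{462}{22091} + \frac{13663}{7452} = \frac{305272157}{164622132}$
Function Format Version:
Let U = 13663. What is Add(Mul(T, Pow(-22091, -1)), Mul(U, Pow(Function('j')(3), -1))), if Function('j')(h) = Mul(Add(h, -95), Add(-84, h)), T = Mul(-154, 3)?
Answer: Rational(305272157, 164622132) ≈ 1.8544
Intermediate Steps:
T = -462
Function('j')(h) = Mul(Add(-95, h), Add(-84, h))
Add(Mul(T, Pow(-22091, -1)), Mul(U, Pow(Function('j')(3), -1))) = Add(Mul(-462, Pow(-22091, -1)), Mul(13663, Pow(Add(7980, Pow(3, 2), Mul(-179, 3)), -1))) = Add(Mul(-462, Rational(-1, 22091)), Mul(13663, Pow(Add(7980, 9, -537), -1))) = Add(Rational(462, 22091), Mul(13663, Pow(7452, -1))) = Add(Rational(462, 22091), Mul(13663, Rational(1, 7452))) = Add(Rational(462, 22091), Rational(13663, 7452)) = Rational(305272157, 164622132)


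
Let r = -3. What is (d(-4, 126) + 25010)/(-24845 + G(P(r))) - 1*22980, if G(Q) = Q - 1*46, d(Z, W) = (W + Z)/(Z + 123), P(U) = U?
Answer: -11346434432/493731 ≈ -22981.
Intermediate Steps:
d(Z, W) = (W + Z)/(123 + Z)
G(Q) = -46 + Q (G(Q) = Q - 46 = -46 + Q)
(d(-4, 126) + 25010)/(-24845 + G(P(r))) - 1*22980 = ((126 - 4)/(123 - 4) + 25010)/(-24845 + (-46 - 3)) - 1*22980 = (122/119 + 25010)/(-24845 - 49) - 22980 = ((1/119)*122 + 25010)/(-24894) - 22980 = (122/119 + 25010)*(-1/24894) - 22980 = (2976312/119)*(-1/24894) - 22980 = -496052/493731 - 22980 = -11346434432/493731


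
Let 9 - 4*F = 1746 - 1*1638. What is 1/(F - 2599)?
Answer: -4/10495 ≈ -0.00038113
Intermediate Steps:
F = -99/4 (F = 9/4 - (1746 - 1*1638)/4 = 9/4 - (1746 - 1638)/4 = 9/4 - ¼*108 = 9/4 - 27 = -99/4 ≈ -24.750)
1/(F - 2599) = 1/(-99/4 - 2599) = 1/(-10495/4) = -4/10495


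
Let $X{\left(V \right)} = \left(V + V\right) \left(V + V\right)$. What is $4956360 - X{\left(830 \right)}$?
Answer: $2200760$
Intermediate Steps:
$X{\left(V \right)} = 4 V^{2}$ ($X{\left(V \right)} = 2 V 2 V = 4 V^{2}$)
$4956360 - X{\left(830 \right)} = 4956360 - 4 \cdot 830^{2} = 4956360 - 4 \cdot 688900 = 4956360 - 2755600 = 2200760$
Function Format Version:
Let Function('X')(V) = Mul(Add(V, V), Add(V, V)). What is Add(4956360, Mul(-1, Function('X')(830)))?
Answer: 2200760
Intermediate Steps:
Function('X')(V) = Mul(4, Pow(V, 2)) (Function('X')(V) = Mul(Mul(2, V), Mul(2, V)) = Mul(4, Pow(V, 2)))
Add(4956360, Mul(-1, Function('X')(830))) = Add(4956360, Mul(-1, Mul(4, Pow(830, 2)))) = Add(4956360, Mul(-1, Mul(4, 688900))) = Add(4956360, Mul(-1, 2755600)) = Add(4956360, -2755600) = 2200760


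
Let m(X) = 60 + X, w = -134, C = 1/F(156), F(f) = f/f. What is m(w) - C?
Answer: -75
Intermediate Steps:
F(f) = 1
C = 1 (C = 1/1 = 1)
m(w) - C = (60 - 134) - 1*1 = -74 - 1 = -75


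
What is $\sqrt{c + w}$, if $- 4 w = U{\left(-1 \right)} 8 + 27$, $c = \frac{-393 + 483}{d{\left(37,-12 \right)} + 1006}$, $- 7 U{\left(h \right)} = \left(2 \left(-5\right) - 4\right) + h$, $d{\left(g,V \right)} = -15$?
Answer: $\frac{i \sqrt{2106759963}}{13874} \approx 3.3083 i$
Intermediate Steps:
$U{\left(h \right)} = 2 - \frac{h}{7}$ ($U{\left(h \right)} = - \frac{\left(2 \left(-5\right) - 4\right) + h}{7} = - \frac{\left(-10 - 4\right) + h}{7} = - \frac{-14 + h}{7} = 2 - \frac{h}{7}$)
$c = \frac{90}{991}$ ($c = \frac{-393 + 483}{-15 + 1006} = \frac{90}{991} \approx 0.090817$)
$w = - \frac{309}{28}$ ($w = - \frac{\left(2 - - \frac{1}{7}\right) 8 + 27}{4} = - \frac{\left(2 + \frac{1}{7}\right) 8 + 27}{4} = - \frac{\frac{15}{7} \cdot 8 + 27}{4} = - \frac{\frac{120}{7} + 27}{4} = \left(- \frac{1}{4}\right) \frac{309}{7} = - \frac{309}{28} \approx -11.036$)
$\sqrt{c + w} = \sqrt{\frac{90}{991} - \frac{309}{28}} = \sqrt{- \frac{303699}{27748}} = \frac{i \sqrt{2106759963}}{13874}$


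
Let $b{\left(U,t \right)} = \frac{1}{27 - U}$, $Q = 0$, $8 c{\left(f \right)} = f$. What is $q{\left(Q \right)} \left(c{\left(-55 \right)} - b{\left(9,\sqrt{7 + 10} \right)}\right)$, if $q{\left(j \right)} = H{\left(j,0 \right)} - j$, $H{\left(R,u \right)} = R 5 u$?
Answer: $0$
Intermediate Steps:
$c{\left(f \right)} = \frac{f}{8}$
$H{\left(R,u \right)} = 5 R u$
$q{\left(j \right)} = - j$ ($q{\left(j \right)} = 5 j 0 - j = 0 - j = - j$)
$q{\left(Q \right)} \left(c{\left(-55 \right)} - b{\left(9,\sqrt{7 + 10} \right)}\right) = \left(-1\right) 0 \left(\frac{1}{8} \left(-55\right) - - \frac{1}{-27 + 9}\right) = 0 \left(- \frac{55}{8} - - \frac{1}{-18}\right) = 0 \left(- \frac{55}{8} - \left(-1\right) \left(- \frac{1}{18}\right)\right) = 0 \left(- \frac{55}{8} - \frac{1}{18}\right) = 0 \left(- \frac{499}{72}\right) = 0$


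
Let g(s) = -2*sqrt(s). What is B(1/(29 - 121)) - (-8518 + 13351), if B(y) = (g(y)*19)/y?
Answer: -4833 + 76*I*sqrt(23) ≈ -4833.0 + 364.48*I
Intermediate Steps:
B(y) = -38/sqrt(y) (B(y) = (-2*sqrt(y)*19)/y = (-38*sqrt(y))/y = -38/sqrt(y))
B(1/(29 - 121)) - (-8518 + 13351) = -38*(-2*I*sqrt(23)) - (-8518 + 13351) = -38*(-2*I*sqrt(23)) - 1*4833 = -(-76)*I*sqrt(23) - 4833 = 76*I*sqrt(23) - 4833 = -4833 + 76*I*sqrt(23)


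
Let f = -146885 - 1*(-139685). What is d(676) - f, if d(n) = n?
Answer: 7876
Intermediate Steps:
f = -7200 (f = -146885 + 139685 = -7200)
d(676) - f = 676 - 1*(-7200) = 676 + 7200 = 7876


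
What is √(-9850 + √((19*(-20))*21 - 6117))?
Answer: √(-9850 + I*√14097) ≈ 0.5981 + 99.249*I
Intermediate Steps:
√(-9850 + √((19*(-20))*21 - 6117)) = √(-9850 + √(-380*21 - 6117)) = √(-9850 + √(-7980 - 6117)) = √(-9850 + √(-14097)) = √(-9850 + I*√14097)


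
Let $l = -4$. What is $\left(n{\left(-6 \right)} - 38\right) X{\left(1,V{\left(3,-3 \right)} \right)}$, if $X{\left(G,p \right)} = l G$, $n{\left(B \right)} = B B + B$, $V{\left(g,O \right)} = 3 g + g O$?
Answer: $32$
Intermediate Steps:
$V{\left(g,O \right)} = 3 g + O g$
$n{\left(B \right)} = B + B^{2}$ ($n{\left(B \right)} = B^{2} + B = B + B^{2}$)
$X{\left(G,p \right)} = - 4 G$
$\left(n{\left(-6 \right)} - 38\right) X{\left(1,V{\left(3,-3 \right)} \right)} = \left(- 6 \left(1 - 6\right) - 38\right) \left(\left(-4\right) 1\right) = \left(\left(-6\right) \left(-5\right) - 38\right) \left(-4\right) = \left(30 - 38\right) \left(-4\right) = \left(-8\right) \left(-4\right) = 32$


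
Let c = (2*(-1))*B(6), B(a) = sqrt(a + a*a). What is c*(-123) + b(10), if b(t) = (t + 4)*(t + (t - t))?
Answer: 140 + 246*sqrt(42) ≈ 1734.3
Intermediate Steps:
B(a) = sqrt(a + a**2)
b(t) = t*(4 + t) (b(t) = (4 + t)*(t + 0) = (4 + t)*t = t*(4 + t))
c = -2*sqrt(42) (c = (2*(-1))*sqrt(6*(1 + 6)) = -2*sqrt(42) ≈ -12.961)
c*(-123) + b(10) = -2*sqrt(42)*(-123) + 10*(4 + 10) = 246*sqrt(42) + 10*14 = 246*sqrt(42) + 140 = 140 + 246*sqrt(42)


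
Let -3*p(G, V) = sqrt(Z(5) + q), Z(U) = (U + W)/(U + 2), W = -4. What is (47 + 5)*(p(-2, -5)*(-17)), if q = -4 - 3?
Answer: 3536*I*sqrt(21)/21 ≈ 771.62*I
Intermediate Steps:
Z(U) = (-4 + U)/(2 + U) (Z(U) = (U - 4)/(U + 2) = (-4 + U)/(2 + U))
q = -7
p(G, V) = -4*I*sqrt(21)/21 (p(G, V) = -sqrt((-4 + 5)/(2 + 5) - 7)/3 = -sqrt(1/7 - 7)/3 = -4*I*sqrt(21)/21)
(47 + 5)*(p(-2, -5)*(-17)) = (47 + 5)*(-4*I*sqrt(21)/21*(-17)) = 52*(68*I*sqrt(21)/21) = 3536*I*sqrt(21)/21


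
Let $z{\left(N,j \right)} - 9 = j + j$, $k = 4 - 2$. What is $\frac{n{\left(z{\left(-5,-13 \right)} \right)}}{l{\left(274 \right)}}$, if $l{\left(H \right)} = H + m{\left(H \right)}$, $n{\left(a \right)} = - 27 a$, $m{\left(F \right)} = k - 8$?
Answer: $\frac{459}{268} \approx 1.7127$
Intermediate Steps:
$k = 2$ ($k = 4 - 2 = 2$)
$z{\left(N,j \right)} = 9 + 2 j$ ($z{\left(N,j \right)} = 9 + \left(j + j\right) = 9 + 2 j$)
$m{\left(F \right)} = -6$ ($m{\left(F \right)} = 2 - 8 = -6$)
$l{\left(H \right)} = -6 + H$ ($l{\left(H \right)} = H - 6 = -6 + H$)
$\frac{n{\left(z{\left(-5,-13 \right)} \right)}}{l{\left(274 \right)}} = \frac{\left(-27\right) \left(9 + 2 \left(-13\right)\right)}{-6 + 274} = \frac{\left(-27\right) \left(9 - 26\right)}{268} = \left(-27\right) \left(-17\right) \frac{1}{268} = 459 \cdot \frac{1}{268} = \frac{459}{268}$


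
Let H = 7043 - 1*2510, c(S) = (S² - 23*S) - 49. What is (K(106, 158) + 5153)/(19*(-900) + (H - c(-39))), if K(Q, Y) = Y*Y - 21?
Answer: -3762/1867 ≈ -2.0150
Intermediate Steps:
c(S) = -49 + S² - 23*S
K(Q, Y) = -21 + Y² (K(Q, Y) = Y² - 21 = -21 + Y²)
H = 4533 (H = 7043 - 2510 = 4533)
(K(106, 158) + 5153)/(19*(-900) + (H - c(-39))) = ((-21 + 158²) + 5153)/(19*(-900) + (4533 - (-49 + (-39)² - 23*(-39)))) = ((-21 + 24964) + 5153)/(-17100 + (4533 - (-49 + 1521 + 897))) = (24943 + 5153)/(-17100 + (4533 - 1*2369)) = 30096/(-17100 + (4533 - 2369)) = 30096/(-17100 + 2164) = 30096/(-14936) = 30096*(-1/14936) = -3762/1867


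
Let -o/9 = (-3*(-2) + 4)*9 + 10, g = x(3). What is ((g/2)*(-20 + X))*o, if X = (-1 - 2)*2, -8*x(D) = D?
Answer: -8775/2 ≈ -4387.5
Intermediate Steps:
x(D) = -D/8
g = -3/8 (g = -1/8*3 = -3/8 ≈ -0.37500)
X = -6 (X = -3*2 = -6)
o = -900 (o = -9*((-3*(-2) + 4)*9 + 10) = -9*((6 + 4)*9 + 10) = -9*(10*9 + 10) = -9*(90 + 10) = -9*100 = -900)
((g/2)*(-20 + X))*o = ((-3/8/2)*(-20 - 6))*(-900) = (-3/8*1/2*(-26))*(-900) = -3/16*(-26)*(-900) = (39/8)*(-900) = -8775/2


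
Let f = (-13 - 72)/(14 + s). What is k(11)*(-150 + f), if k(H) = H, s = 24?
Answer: -63635/38 ≈ -1674.6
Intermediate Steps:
f = -85/38 (f = (-13 - 72)/(14 + 24) = -85/38 ≈ -2.2368)
k(11)*(-150 + f) = 11*(-150 - 85/38) = 11*(-5785/38) = -63635/38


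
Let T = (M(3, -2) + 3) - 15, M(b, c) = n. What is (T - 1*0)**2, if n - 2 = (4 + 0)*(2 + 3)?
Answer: 100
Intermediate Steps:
n = 22 (n = 2 + (4 + 0)*(2 + 3) = 2 + 4*5 = 2 + 20 = 22)
M(b, c) = 22
T = 10 (T = (22 + 3) - 15 = 25 - 15 = 10)
(T - 1*0)**2 = (10 - 1*0)**2 = (10 + 0)**2 = 10**2 = 100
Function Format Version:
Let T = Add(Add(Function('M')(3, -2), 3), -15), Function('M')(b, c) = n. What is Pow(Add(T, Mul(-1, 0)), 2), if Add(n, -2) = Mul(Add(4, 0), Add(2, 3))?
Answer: 100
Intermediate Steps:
n = 22 (n = Add(2, Mul(Add(4, 0), Add(2, 3))) = Add(2, Mul(4, 5)) = Add(2, 20) = 22)
Function('M')(b, c) = 22
T = 10 (T = Add(Add(22, 3), -15) = Add(25, -15) = 10)
Pow(Add(T, Mul(-1, 0)), 2) = Pow(Add(10, Mul(-1, 0)), 2) = Pow(Add(10, 0), 2) = Pow(10, 2) = 100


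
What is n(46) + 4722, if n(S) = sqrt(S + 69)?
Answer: 4722 + sqrt(115) ≈ 4732.7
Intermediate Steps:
n(S) = sqrt(69 + S)
n(46) + 4722 = sqrt(69 + 46) + 4722 = sqrt(115) + 4722 = 4722 + sqrt(115)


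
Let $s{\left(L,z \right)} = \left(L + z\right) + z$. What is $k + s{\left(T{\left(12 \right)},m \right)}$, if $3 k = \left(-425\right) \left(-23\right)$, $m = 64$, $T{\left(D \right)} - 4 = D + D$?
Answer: $\frac{10243}{3} \approx 3414.3$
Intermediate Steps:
$T{\left(D \right)} = 4 + 2 D$ ($T{\left(D \right)} = 4 + \left(D + D\right) = 4 + 2 D$)
$s{\left(L,z \right)} = L + 2 z$
$k = \frac{9775}{3}$ ($k = \frac{\left(-425\right) \left(-23\right)}{3} = \frac{1}{3} \cdot 9775 = \frac{9775}{3} \approx 3258.3$)
$k + s{\left(T{\left(12 \right)},m \right)} = \frac{9775}{3} + \left(\left(4 + 2 \cdot 12\right) + 2 \cdot 64\right) = \frac{9775}{3} + \left(\left(4 + 24\right) + 128\right) = \frac{9775}{3} + \left(28 + 128\right) = \frac{9775}{3} + 156 = \frac{10243}{3}$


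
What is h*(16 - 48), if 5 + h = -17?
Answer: 704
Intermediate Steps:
h = -22 (h = -5 - 17 = -22)
h*(16 - 48) = -22*(16 - 48) = -22*(-32) = 704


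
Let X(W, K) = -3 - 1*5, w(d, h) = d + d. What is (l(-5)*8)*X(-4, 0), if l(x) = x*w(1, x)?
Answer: 640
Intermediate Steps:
w(d, h) = 2*d
l(x) = 2*x (l(x) = x*(2*1) = x*2 = 2*x)
X(W, K) = -8 (X(W, K) = -3 - 5 = -8)
(l(-5)*8)*X(-4, 0) = ((2*(-5))*8)*(-8) = -10*8*(-8) = -80*(-8) = 640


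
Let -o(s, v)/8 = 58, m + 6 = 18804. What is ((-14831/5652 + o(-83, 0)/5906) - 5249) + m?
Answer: 226092526237/16690356 ≈ 13546.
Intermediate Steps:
m = 18798 (m = -6 + 18804 = 18798)
o(s, v) = -464 (o(s, v) = -8*58 = -464)
((-14831/5652 + o(-83, 0)/5906) - 5249) + m = ((-14831/5652 - 464/5906) - 5249) + 18798 = ((-14831*1/5652 - 464*1/5906) - 5249) + 18798 = ((-14831/5652 - 232/2953) - 5249) + 18798 = (-45107207/16690356 - 5249) + 18798 = -87652785851/16690356 + 18798 = 226092526237/16690356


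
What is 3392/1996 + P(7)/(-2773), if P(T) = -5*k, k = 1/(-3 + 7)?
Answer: 9408511/5534908 ≈ 1.6999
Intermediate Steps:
k = 1/4 ≈ 0.25000
P(T) = -5/4 (P(T) = -5*1/4 = -5/4)
3392/1996 + P(7)/(-2773) = 3392/1996 - 5/4/(-2773) = 3392*(1/1996) - 5/4*(-1/2773) = 848/499 + 5/11092 = 9408511/5534908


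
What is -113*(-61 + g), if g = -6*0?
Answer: 6893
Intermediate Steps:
g = 0
-113*(-61 + g) = -113*(-61 + 0) = -113*(-61) = 6893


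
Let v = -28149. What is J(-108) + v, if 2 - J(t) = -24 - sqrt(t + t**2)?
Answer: -28123 + 6*sqrt(321) ≈ -28016.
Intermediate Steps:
J(t) = 26 + sqrt(t + t**2) (J(t) = 2 - (-24 - sqrt(t + t**2)) = 2 + (24 + sqrt(t + t**2)) = 26 + sqrt(t + t**2))
J(-108) + v = (26 + sqrt(-108*(1 - 108))) - 28149 = (26 + sqrt(-108*(-107))) - 28149 = (26 + sqrt(11556)) - 28149 = (26 + 6*sqrt(321)) - 28149 = -28123 + 6*sqrt(321)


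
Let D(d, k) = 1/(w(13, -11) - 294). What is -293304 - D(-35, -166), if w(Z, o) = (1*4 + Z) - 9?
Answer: -83884943/286 ≈ -2.9330e+5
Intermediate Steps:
w(Z, o) = -5 + Z (w(Z, o) = (4 + Z) - 9 = -5 + Z)
D(d, k) = -1/286 (D(d, k) = 1/((-5 + 13) - 294) = 1/(8 - 294) = 1/(-286) = -1/286)
-293304 - D(-35, -166) = -293304 - 1*(-1/286) = -293304 + 1/286 = -83884943/286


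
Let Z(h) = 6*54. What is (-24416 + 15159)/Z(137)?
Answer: -9257/324 ≈ -28.571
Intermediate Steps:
Z(h) = 324
(-24416 + 15159)/Z(137) = (-24416 + 15159)/324 = -9257*1/324 = -9257/324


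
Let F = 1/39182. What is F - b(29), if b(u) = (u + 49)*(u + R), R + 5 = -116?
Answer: 281170033/39182 ≈ 7176.0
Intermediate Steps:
R = -121 (R = -5 - 116 = -121)
b(u) = (-121 + u)*(49 + u) (b(u) = (u + 49)*(u - 121) = (49 + u)*(-121 + u) = (-121 + u)*(49 + u))
F = 1/39182 ≈ 2.5522e-5
F - b(29) = 1/39182 - (-5929 + 29**2 - 72*29) = 1/39182 - (-5929 + 841 - 2088) = 1/39182 - 1*(-7176) = 1/39182 + 7176 = 281170033/39182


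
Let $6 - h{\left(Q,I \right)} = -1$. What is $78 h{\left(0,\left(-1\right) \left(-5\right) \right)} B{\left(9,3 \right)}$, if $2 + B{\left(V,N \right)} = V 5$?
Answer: $23478$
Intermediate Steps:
$h{\left(Q,I \right)} = 7$ ($h{\left(Q,I \right)} = 6 - -1 = 6 + 1 = 7$)
$B{\left(V,N \right)} = -2 + 5 V$ ($B{\left(V,N \right)} = -2 + V 5 = -2 + 5 V$)
$78 h{\left(0,\left(-1\right) \left(-5\right) \right)} B{\left(9,3 \right)} = 78 \cdot 7 \left(-2 + 5 \cdot 9\right) = 546 \left(-2 + 45\right) = 546 \cdot 43 = 23478$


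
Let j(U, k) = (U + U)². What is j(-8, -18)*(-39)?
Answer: -9984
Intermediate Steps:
j(U, k) = 4*U² (j(U, k) = (2*U)² = 4*U²)
j(-8, -18)*(-39) = (4*(-8)²)*(-39) = (4*64)*(-39) = 256*(-39) = -9984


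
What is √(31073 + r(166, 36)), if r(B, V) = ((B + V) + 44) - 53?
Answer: 9*√386 ≈ 176.82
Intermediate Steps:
r(B, V) = -9 + B + V (r(B, V) = (44 + B + V) - 53 = -9 + B + V)
√(31073 + r(166, 36)) = √(31073 + (-9 + 166 + 36)) = √(31073 + 193) = √31266 = 9*√386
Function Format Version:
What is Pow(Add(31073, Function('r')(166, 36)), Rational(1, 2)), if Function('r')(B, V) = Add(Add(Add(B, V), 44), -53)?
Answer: Mul(9, Pow(386, Rational(1, 2))) ≈ 176.82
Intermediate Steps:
Function('r')(B, V) = Add(-9, B, V) (Function('r')(B, V) = Add(Add(44, B, V), -53) = Add(-9, B, V))
Pow(Add(31073, Function('r')(166, 36)), Rational(1, 2)) = Pow(Add(31073, Add(-9, 166, 36)), Rational(1, 2)) = Pow(Add(31073, 193), Rational(1, 2)) = Pow(31266, Rational(1, 2)) = Mul(9, Pow(386, Rational(1, 2)))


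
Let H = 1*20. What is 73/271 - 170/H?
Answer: -4461/542 ≈ -8.2306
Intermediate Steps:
H = 20
73/271 - 170/H = 73/271 - 170/20 = 73*(1/271) - 170*1/20 = 73/271 - 17/2 = -4461/542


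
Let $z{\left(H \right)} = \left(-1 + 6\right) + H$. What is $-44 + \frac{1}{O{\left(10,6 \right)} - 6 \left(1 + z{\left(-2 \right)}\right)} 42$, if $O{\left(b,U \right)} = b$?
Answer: $-47$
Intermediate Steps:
$z{\left(H \right)} = 5 + H$
$-44 + \frac{1}{O{\left(10,6 \right)} - 6 \left(1 + z{\left(-2 \right)}\right)} 42 = -44 + \frac{1}{10 - 6 \left(1 + \left(5 - 2\right)\right)} 42 = -44 + \frac{1}{10 - 6 \left(1 + 3\right)} 42 = -44 + \frac{1}{10 - 24} \cdot 42 = -44 + \frac{1}{-14} \cdot 42 = -44 - 3 = -47$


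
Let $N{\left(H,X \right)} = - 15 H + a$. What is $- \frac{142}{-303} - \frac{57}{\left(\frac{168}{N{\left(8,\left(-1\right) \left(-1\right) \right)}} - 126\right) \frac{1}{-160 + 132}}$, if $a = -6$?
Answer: $- \frac{698260}{57873} \approx -12.065$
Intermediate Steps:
$N{\left(H,X \right)} = -6 - 15 H$ ($N{\left(H,X \right)} = - 15 H - 6 = -6 - 15 H$)
$- \frac{142}{-303} - \frac{57}{\left(\frac{168}{N{\left(8,\left(-1\right) \left(-1\right) \right)}} - 126\right) \frac{1}{-160 + 132}} = - \frac{142}{-303} - \frac{57}{\left(\frac{168}{-6 - 120} - 126\right) \frac{1}{-160 + 132}} = \left(-142\right) \left(- \frac{1}{303}\right) - \frac{57}{\left(\frac{168}{-6 - 120} - 126\right) \frac{1}{-28}} = \frac{142}{303} - \frac{57}{\left(\frac{168}{-126} - 126\right) \left(- \frac{1}{28}\right)} = \frac{142}{303} - \frac{57}{\left(168 \left(- \frac{1}{126}\right) - 126\right) \left(- \frac{1}{28}\right)} = \frac{142}{303} - \frac{57}{\left(- \frac{4}{3} - 126\right) \left(- \frac{1}{28}\right)} = \frac{142}{303} - \frac{57}{\left(- \frac{382}{3}\right) \left(- \frac{1}{28}\right)} = \frac{142}{303} - \frac{57}{\frac{191}{42}} = \frac{142}{303} - \frac{2394}{191} = - \frac{698260}{57873}$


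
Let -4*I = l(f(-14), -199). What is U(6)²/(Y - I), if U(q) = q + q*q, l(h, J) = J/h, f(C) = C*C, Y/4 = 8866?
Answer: 460992/9267859 ≈ 0.049741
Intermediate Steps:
Y = 35464 (Y = 4*8866 = 35464)
f(C) = C²
U(q) = q + q²
I = 199/784 (I = -(-199)/(4*((-14)²)) = -(-199)/(4*196) = -¼*(-199/196) = 199/784 ≈ 0.25383)
U(6)²/(Y - I) = (6*(1 + 6))²/(35464 - 1*199/784) = (6*7)²/(35464 - 199/784) = 42²/(27803577/784) = 1764*(784/27803577) = 460992/9267859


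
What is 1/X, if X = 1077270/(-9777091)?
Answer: -9777091/1077270 ≈ -9.0758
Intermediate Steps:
X = -1077270/9777091 (X = 1077270*(-1/9777091) = -1077270/9777091 ≈ -0.11018)
1/X = 1/(-1077270/9777091) = -9777091/1077270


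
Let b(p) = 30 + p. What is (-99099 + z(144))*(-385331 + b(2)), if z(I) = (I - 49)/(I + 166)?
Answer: 76365255051/2 ≈ 3.8183e+10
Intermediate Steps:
z(I) = (-49 + I)/(166 + I)
(-99099 + z(144))*(-385331 + b(2)) = (-99099 + (-49 + 144)/(166 + 144))*(-385331 + (30 + 2)) = (-99099 + 95/310)*(-385331 + 32) = (-99099 + (1/310)*95)*(-385299) = (-99099 + 19/62)*(-385299) = -6144119/62*(-385299) = 76365255051/2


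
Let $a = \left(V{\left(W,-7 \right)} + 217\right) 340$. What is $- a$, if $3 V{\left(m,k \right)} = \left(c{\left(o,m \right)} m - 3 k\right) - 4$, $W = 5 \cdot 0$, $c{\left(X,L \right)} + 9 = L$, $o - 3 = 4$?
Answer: $- \frac{227120}{3} \approx -75707.0$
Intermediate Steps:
$o = 7$ ($o = 3 + 4 = 7$)
$c{\left(X,L \right)} = -9 + L$
$W = 0$
$V{\left(m,k \right)} = - \frac{4}{3} - k + \frac{m \left(-9 + m\right)}{3}$ ($V{\left(m,k \right)} = \frac{\left(\left(-9 + m\right) m - 3 k\right) - 4}{3} = \frac{\left(m \left(-9 + m\right) - 3 k\right) - 4}{3} = \frac{\left(- 3 k + m \left(-9 + m\right)\right) - 4}{3} = \frac{-4 - 3 k + m \left(-9 + m\right)}{3} = - \frac{4}{3} - k + \frac{m \left(-9 + m\right)}{3}$)
$a = \frac{227120}{3}$ ($a = \left(\left(- \frac{4}{3} - -7 + \frac{1}{3} \cdot 0 \left(-9 + 0\right)\right) + 217\right) 340 = \left(\left(- \frac{4}{3} + 7 + \frac{1}{3} \cdot 0 \left(-9\right)\right) + 217\right) 340 = \left(\left(- \frac{4}{3} + 7 + 0\right) + 217\right) 340 = \left(\frac{17}{3} + 217\right) 340 = \frac{668}{3} \cdot 340 = \frac{227120}{3} \approx 75707.0$)
$- a = \left(-1\right) \frac{227120}{3} = - \frac{227120}{3}$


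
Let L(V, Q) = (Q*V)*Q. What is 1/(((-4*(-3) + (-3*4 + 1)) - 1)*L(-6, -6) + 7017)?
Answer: 1/7017 ≈ 0.00014251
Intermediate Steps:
L(V, Q) = V*Q**2
1/(((-4*(-3) + (-3*4 + 1)) - 1)*L(-6, -6) + 7017) = 1/(((-4*(-3) + (-3*4 + 1)) - 1)*(-6*(-6)**2) + 7017) = 1/(((12 + (-12 + 1)) - 1)*(-6*36) + 7017) = 1/(((12 - 11) - 1)*(-216) + 7017) = 1/((1 - 1)*(-216) + 7017) = 1/(0*(-216) + 7017) = 1/(0 + 7017) = 1/7017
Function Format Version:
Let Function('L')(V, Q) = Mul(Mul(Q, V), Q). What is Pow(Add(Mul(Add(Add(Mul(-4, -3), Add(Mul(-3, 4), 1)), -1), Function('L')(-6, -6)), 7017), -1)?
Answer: Rational(1, 7017) ≈ 0.00014251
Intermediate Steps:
Function('L')(V, Q) = Mul(V, Pow(Q, 2))
Pow(Add(Mul(Add(Add(Mul(-4, -3), Add(Mul(-3, 4), 1)), -1), Function('L')(-6, -6)), 7017), -1) = Pow(Add(Mul(Add(Add(Mul(-4, -3), Add(Mul(-3, 4), 1)), -1), Mul(-6, Pow(-6, 2))), 7017), -1) = Pow(Add(Mul(Add(Add(12, Add(-12, 1)), -1), Mul(-6, 36)), 7017), -1) = Pow(Add(Mul(Add(Add(12, -11), -1), -216), 7017), -1) = Pow(Add(Mul(Add(1, -1), -216), 7017), -1) = Pow(Add(Mul(0, -216), 7017), -1) = Pow(Add(0, 7017), -1) = Pow(7017, -1) = Rational(1, 7017)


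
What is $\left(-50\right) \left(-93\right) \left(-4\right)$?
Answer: $-18600$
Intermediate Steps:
$\left(-50\right) \left(-93\right) \left(-4\right) = 4650 \left(-4\right) = -18600$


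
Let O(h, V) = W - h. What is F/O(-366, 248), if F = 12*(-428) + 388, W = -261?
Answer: -4748/105 ≈ -45.219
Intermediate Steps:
O(h, V) = -261 - h
F = -4748 (F = -5136 + 388 = -4748)
F/O(-366, 248) = -4748/(-261 - 1*(-366)) = -4748/(-261 + 366) = -4748/105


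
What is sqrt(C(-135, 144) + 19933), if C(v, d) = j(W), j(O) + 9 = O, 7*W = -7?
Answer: sqrt(19923) ≈ 141.15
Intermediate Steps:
W = -1 (W = (1/7)*(-7) = -1)
j(O) = -9 + O
C(v, d) = -10 (C(v, d) = -9 - 1 = -10)
sqrt(C(-135, 144) + 19933) = sqrt(-10 + 19933) = sqrt(19923)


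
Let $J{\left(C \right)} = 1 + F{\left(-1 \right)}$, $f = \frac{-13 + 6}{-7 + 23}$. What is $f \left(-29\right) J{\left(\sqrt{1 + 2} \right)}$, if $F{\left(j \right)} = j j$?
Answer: $\frac{203}{8} \approx 25.375$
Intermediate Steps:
$F{\left(j \right)} = j^{2}$
$f = - \frac{7}{16} \approx -0.4375$
$J{\left(C \right)} = 2$ ($J{\left(C \right)} = 1 + \left(-1\right)^{2} = 1 + 1 = 2$)
$f \left(-29\right) J{\left(\sqrt{1 + 2} \right)} = \left(- \frac{7}{16}\right) \left(-29\right) 2 = \frac{203}{16} \cdot 2 = \frac{203}{8}$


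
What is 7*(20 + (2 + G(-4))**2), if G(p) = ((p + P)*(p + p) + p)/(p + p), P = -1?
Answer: 735/4 ≈ 183.75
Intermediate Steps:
G(p) = (p + 2*p*(-1 + p))/(2*p) (G(p) = ((p - 1)*(p + p) + p)/(p + p) = ((-1 + p)*(2*p) + p)/((2*p)) = (2*p*(-1 + p) + p)*(1/(2*p)) = (p + 2*p*(-1 + p))*(1/(2*p)) = (p + 2*p*(-1 + p))/(2*p))
7*(20 + (2 + G(-4))**2) = 7*(20 + (2 + (-1/2 - 4))**2) = 7*(20 + (2 - 9/2)**2) = 7*(20 + (-5/2)**2) = 7*(20 + 25/4) = 7*(105/4) = 735/4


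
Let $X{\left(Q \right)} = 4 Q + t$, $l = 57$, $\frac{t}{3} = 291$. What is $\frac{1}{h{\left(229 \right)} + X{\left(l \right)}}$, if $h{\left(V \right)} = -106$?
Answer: $\frac{1}{995} \approx 0.001005$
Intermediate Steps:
$t = 873$ ($t = 3 \cdot 291 = 873$)
$X{\left(Q \right)} = 873 + 4 Q$ ($X{\left(Q \right)} = 4 Q + 873 = 873 + 4 Q$)
$\frac{1}{h{\left(229 \right)} + X{\left(l \right)}} = \frac{1}{-106 + \left(873 + 4 \cdot 57\right)} = \frac{1}{-106 + \left(873 + 228\right)} = \frac{1}{-106 + 1101} = \frac{1}{995}$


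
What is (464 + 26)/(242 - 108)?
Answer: 245/67 ≈ 3.6567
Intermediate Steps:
(464 + 26)/(242 - 108) = 490/134 = 490*(1/134) = 245/67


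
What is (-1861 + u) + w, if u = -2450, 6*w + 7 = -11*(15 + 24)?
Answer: -13151/3 ≈ -4383.7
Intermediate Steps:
w = -218/3 (w = -7/6 + (-11*(15 + 24))/6 = -7/6 + (-11*39)/6 = -7/6 + (⅙)*(-429) = -7/6 - 143/2 = -218/3 ≈ -72.667)
(-1861 + u) + w = (-1861 - 2450) - 218/3 = -4311 - 218/3 = -13151/3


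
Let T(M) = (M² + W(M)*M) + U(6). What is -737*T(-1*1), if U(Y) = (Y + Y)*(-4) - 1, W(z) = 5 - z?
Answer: 39798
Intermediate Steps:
U(Y) = -1 - 8*Y (U(Y) = (2*Y)*(-4) - 1 = -8*Y - 1 = -1 - 8*Y)
T(M) = -49 + M² + M*(5 - M) (T(M) = (M² + (5 - M)*M) + (-1 - 8*6) = (M² + M*(5 - M)) + (-1 - 48) = (M² + M*(5 - M)) - 49 = -49 + M² + M*(5 - M))
-737*T(-1*1) = -737*(-49 + 5*(-1*1)) = -737*(-49 + 5*(-1)) = -737*(-49 - 5) = -737*(-54) = 39798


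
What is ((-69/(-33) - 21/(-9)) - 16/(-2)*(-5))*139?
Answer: -163186/33 ≈ -4945.0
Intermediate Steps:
((-69/(-33) - 21/(-9)) - 16/(-2)*(-5))*139 = ((-69*(-1/33) - 21*(-1/9)) - 16*(-1)/2*(-5))*139 = ((23/11 + 7/3) - 4*(-2)*(-5))*139 = (146/33 + 8*(-5))*139 = (146/33 - 40)*139 = -1174/33*139 = -163186/33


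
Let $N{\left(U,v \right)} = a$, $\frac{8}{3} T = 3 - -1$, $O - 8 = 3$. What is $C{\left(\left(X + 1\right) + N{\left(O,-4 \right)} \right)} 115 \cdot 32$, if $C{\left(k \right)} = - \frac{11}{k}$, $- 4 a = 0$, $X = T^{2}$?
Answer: $- \frac{161920}{13} \approx -12455.0$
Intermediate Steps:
$O = 11$ ($O = 8 + 3 = 11$)
$T = \frac{3}{2}$ ($T = \frac{3 \left(3 - -1\right)}{8} = \frac{3 \left(3 + 1\right)}{8} = \frac{3}{8} \cdot 4 = \frac{3}{2} \approx 1.5$)
$X = \frac{9}{4}$ ($X = \left(\frac{3}{2}\right)^{2} = \frac{9}{4} \approx 2.25$)
$a = 0$ ($a = \left(- \frac{1}{4}\right) 0 = 0$)
$N{\left(U,v \right)} = 0$
$C{\left(\left(X + 1\right) + N{\left(O,-4 \right)} \right)} 115 \cdot 32 = - \frac{11}{\left(\frac{9}{4} + 1\right) + 0} \cdot 115 \cdot 32 = - \frac{11}{\frac{13}{4} + 0} \cdot 115 \cdot 32 = - \frac{11}{\frac{13}{4}} \cdot 115 \cdot 32 = \left(-11\right) \frac{4}{13} \cdot 115 \cdot 32 = \left(- \frac{44}{13}\right) 115 \cdot 32 = \left(- \frac{5060}{13}\right) 32 = - \frac{161920}{13}$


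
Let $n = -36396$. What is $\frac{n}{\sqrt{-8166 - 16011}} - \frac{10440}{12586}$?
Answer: $- \frac{180}{217} + \frac{12132 i \sqrt{24177}}{8059} \approx -0.82949 + 234.07 i$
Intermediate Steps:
$\frac{n}{\sqrt{-8166 - 16011}} - \frac{10440}{12586} = - \frac{36396}{\sqrt{-8166 - 16011}} - \frac{10440}{12586} = - \frac{36396}{\sqrt{-24177}} - \frac{180}{217} = - \frac{36396}{i \sqrt{24177}} - \frac{180}{217} = - 36396 \left(- \frac{i \sqrt{24177}}{24177}\right) - \frac{180}{217} = \frac{12132 i \sqrt{24177}}{8059} - \frac{180}{217} = - \frac{180}{217} + \frac{12132 i \sqrt{24177}}{8059}$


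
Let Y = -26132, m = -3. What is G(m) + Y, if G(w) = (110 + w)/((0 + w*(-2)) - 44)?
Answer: -993123/38 ≈ -26135.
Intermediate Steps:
G(w) = (110 + w)/(-44 - 2*w) (G(w) = (110 + w)/((0 - 2*w) - 44) = (110 + w)/(-2*w - 44) = (110 + w)/(-44 - 2*w))
G(m) + Y = (-110 - 1*(-3))/(2*(22 - 3)) - 26132 = (1/2)*(-110 + 3)/19 - 26132 = (1/2)*(1/19)*(-107) - 26132 = -107/38 - 26132 = -993123/38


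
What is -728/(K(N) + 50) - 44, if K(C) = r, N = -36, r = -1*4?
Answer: -1376/23 ≈ -59.826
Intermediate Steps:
r = -4
K(C) = -4
-728/(K(N) + 50) - 44 = -728/(-4 + 50) - 44 = -728/46 - 44 = -728*1/46 - 44 = -364/23 - 44 = -1376/23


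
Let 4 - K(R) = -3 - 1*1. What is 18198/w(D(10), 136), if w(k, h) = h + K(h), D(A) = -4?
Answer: 1011/8 ≈ 126.38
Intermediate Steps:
K(R) = 8 (K(R) = 4 - (-3 - 1*1) = 4 - (-3 - 1) = 4 - 1*(-4) = 4 + 4 = 8)
w(k, h) = 8 + h (w(k, h) = h + 8 = 8 + h)
18198/w(D(10), 136) = 18198/(8 + 136) = 18198/144 = 18198*(1/144) = 1011/8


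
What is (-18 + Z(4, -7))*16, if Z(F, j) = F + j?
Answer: -336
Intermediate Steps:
(-18 + Z(4, -7))*16 = (-18 + (4 - 7))*16 = (-18 - 3)*16 = -21*16 = -336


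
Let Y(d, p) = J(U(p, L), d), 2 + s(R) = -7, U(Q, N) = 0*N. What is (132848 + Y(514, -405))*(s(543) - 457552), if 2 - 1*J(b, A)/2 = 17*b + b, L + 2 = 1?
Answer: -60787893972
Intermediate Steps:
L = -1 (L = -2 + 1 = -1)
U(Q, N) = 0
s(R) = -9 (s(R) = -2 - 7 = -9)
J(b, A) = 4 - 36*b (J(b, A) = 4 - 2*(17*b + b) = 4 - 36*b)
Y(d, p) = 4 (Y(d, p) = 4 - 36*0 = 4 + 0 = 4)
(132848 + Y(514, -405))*(s(543) - 457552) = (132848 + 4)*(-9 - 457552) = 132852*(-457561) = -60787893972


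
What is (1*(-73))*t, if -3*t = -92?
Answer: -6716/3 ≈ -2238.7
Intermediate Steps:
t = 92/3 (t = -⅓*(-92) = 92/3 ≈ 30.667)
(1*(-73))*t = (1*(-73))*(92/3) = -73*92/3 = -6716/3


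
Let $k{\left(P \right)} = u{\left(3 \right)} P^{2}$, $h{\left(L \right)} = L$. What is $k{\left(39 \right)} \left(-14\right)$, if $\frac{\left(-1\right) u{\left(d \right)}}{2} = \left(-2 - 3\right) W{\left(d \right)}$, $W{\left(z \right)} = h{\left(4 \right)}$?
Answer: $-851760$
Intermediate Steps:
$W{\left(z \right)} = 4$
$u{\left(d \right)} = 40$ ($u{\left(d \right)} = - 2 \left(-2 - 3\right) 4 = - 2 \left(\left(-5\right) 4\right) = \left(-2\right) \left(-20\right) = 40$)
$k{\left(P \right)} = 40 P^{2}$
$k{\left(39 \right)} \left(-14\right) = 40 \cdot 39^{2} \left(-14\right) = 40 \cdot 1521 \left(-14\right) = 60840 \left(-14\right) = -851760$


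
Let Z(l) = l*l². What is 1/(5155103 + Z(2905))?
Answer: 1/24520522728 ≈ 4.0782e-11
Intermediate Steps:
Z(l) = l³
1/(5155103 + Z(2905)) = 1/(5155103 + 2905³) = 1/(5155103 + 24515367625) = 1/24520522728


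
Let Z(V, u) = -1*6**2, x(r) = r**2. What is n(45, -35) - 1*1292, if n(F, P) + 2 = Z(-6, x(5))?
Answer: -1330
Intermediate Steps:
Z(V, u) = -36 (Z(V, u) = -1*36 = -36)
n(F, P) = -38 (n(F, P) = -2 - 36 = -38)
n(45, -35) - 1*1292 = -38 - 1*1292 = -38 - 1292 = -1330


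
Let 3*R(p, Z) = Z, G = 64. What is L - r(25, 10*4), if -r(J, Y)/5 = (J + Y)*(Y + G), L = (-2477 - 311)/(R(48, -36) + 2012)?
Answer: 16899303/500 ≈ 33799.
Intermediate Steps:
R(p, Z) = Z/3
L = -697/500 (L = (-2477 - 311)/((⅓)*(-36) + 2012) = -2788/(-12 + 2012) = -2788/2000 = -2788*1/2000 = -697/500 ≈ -1.3940)
r(J, Y) = -5*(64 + Y)*(J + Y) (r(J, Y) = -5*(J + Y)*(Y + 64) = -5*(J + Y)*(64 + Y) = -5*(64 + Y)*(J + Y))
L - r(25, 10*4) = -697/500 - (-320*25 - 3200*4 - 5*(10*4)² - 5*25*10*4) = -697/500 - (-8000 - 320*40 - 5*40² - 5*25*40) = -697/500 - (-8000 - 12800 - 5*1600 - 5000) = -697/500 - (-8000 - 12800 - 8000 - 5000) = -697/500 - 1*(-33800) = -697/500 + 33800 = 16899303/500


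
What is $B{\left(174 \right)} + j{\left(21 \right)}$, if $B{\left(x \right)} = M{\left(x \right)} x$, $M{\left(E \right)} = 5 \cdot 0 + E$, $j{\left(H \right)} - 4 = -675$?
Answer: $29605$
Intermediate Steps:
$j{\left(H \right)} = -671$ ($j{\left(H \right)} = 4 - 675 = -671$)
$M{\left(E \right)} = E$ ($M{\left(E \right)} = 0 + E = E$)
$B{\left(x \right)} = x^{2}$ ($B{\left(x \right)} = x x = x^{2}$)
$B{\left(174 \right)} + j{\left(21 \right)} = 174^{2} - 671 = 30276 - 671 = 29605$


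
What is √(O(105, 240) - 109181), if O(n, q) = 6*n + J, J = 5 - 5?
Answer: I*√108551 ≈ 329.47*I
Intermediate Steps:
J = 0
O(n, q) = 6*n (O(n, q) = 6*n + 0 = 6*n)
√(O(105, 240) - 109181) = √(6*105 - 109181) = √(630 - 109181) = √(-108551) = I*√108551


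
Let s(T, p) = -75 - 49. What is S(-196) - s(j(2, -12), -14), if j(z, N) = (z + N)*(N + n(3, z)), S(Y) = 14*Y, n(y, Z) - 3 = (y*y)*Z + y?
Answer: -2620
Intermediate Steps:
n(y, Z) = 3 + y + Z*y² (n(y, Z) = 3 + ((y*y)*Z + y) = 3 + (y²*Z + y) = 3 + (Z*y² + y) = 3 + (y + Z*y²) = 3 + y + Z*y²)
j(z, N) = (N + z)*(6 + N + 9*z) (j(z, N) = (z + N)*(N + (3 + 3 + z*3²)) = (N + z)*(N + (3 + 3 + z*9)) = (N + z)*(N + (3 + 3 + 9*z)) = (N + z)*(N + (6 + 9*z)) = (N + z)*(6 + N + 9*z))
s(T, p) = -124
S(-196) - s(j(2, -12), -14) = 14*(-196) - 1*(-124) = -2744 + 124 = -2620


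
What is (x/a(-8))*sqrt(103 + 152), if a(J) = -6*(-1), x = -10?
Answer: -5*sqrt(255)/3 ≈ -26.615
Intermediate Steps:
a(J) = 6
(x/a(-8))*sqrt(103 + 152) = (-10/6)*sqrt(103 + 152) = (-10*1/6)*sqrt(255) = -5*sqrt(255)/3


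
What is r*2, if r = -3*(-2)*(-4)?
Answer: -48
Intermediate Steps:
r = -24 (r = 6*(-4) = -24)
r*2 = -24*2 = -48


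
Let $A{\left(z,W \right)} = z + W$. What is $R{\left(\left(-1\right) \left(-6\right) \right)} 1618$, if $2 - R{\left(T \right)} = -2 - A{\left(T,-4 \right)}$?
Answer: $9708$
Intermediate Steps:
$A{\left(z,W \right)} = W + z$
$R{\left(T \right)} = T$ ($R{\left(T \right)} = 2 - \left(-2 - \left(-4 + T\right)\right) = 2 - \left(2 - T\right) = 2 + \left(-2 + T\right) = T$)
$R{\left(\left(-1\right) \left(-6\right) \right)} 1618 = \left(-1\right) \left(-6\right) 1618 = 6 \cdot 1618 = 9708$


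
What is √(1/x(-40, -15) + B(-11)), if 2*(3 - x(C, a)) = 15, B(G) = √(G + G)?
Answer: √(-2 + 9*I*√22)/3 ≈ 1.4956 + 1.5681*I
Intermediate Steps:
B(G) = √2*√G (B(G) = √(2*G) = √2*√G)
x(C, a) = -9/2 (x(C, a) = 3 - ½*15 = 3 - 15/2 = -9/2)
√(1/x(-40, -15) + B(-11)) = √(1/(-9/2) + √2*√(-11)) = √(-2/9 + √2*(I*√11)) = √(-2/9 + I*√22)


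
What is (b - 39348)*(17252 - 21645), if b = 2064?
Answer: 163788612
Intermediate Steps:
(b - 39348)*(17252 - 21645) = (2064 - 39348)*(17252 - 21645) = -37284*(-4393) = 163788612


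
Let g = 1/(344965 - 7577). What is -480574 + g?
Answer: -162139900711/337388 ≈ -4.8057e+5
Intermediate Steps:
g = 1/337388 ≈ 2.9639e-6
-480574 + g = -480574 + 1/337388 = -162139900711/337388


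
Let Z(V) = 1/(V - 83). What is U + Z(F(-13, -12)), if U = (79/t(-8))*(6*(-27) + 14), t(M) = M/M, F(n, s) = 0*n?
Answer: -970437/83 ≈ -11692.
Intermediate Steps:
F(n, s) = 0
t(M) = 1
Z(V) = 1/(-83 + V)
U = -11692 (U = (79/1)*(6*(-27) + 14) = (79*1)*(-162 + 14) = 79*(-148) = -11692)
U + Z(F(-13, -12)) = -11692 + 1/(-83 + 0) = -11692 + 1/(-83) = -11692 - 1/83 = -970437/83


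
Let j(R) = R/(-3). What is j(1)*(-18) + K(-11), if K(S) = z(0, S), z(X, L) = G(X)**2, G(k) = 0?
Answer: 6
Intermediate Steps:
j(R) = -R/3 (j(R) = R*(-1/3) = -R/3)
z(X, L) = 0 (z(X, L) = 0**2 = 0)
K(S) = 0
j(1)*(-18) + K(-11) = -1/3*1*(-18) + 0 = -1/3*(-18) + 0 = 6 + 0 = 6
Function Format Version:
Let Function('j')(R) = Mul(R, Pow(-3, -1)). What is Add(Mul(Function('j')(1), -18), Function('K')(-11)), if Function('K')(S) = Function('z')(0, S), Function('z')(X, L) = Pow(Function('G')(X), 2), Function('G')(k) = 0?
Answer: 6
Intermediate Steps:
Function('j')(R) = Mul(Rational(-1, 3), R) (Function('j')(R) = Mul(R, Rational(-1, 3)) = Mul(Rational(-1, 3), R))
Function('z')(X, L) = 0 (Function('z')(X, L) = Pow(0, 2) = 0)
Function('K')(S) = 0
Add(Mul(Function('j')(1), -18), Function('K')(-11)) = Add(Mul(Mul(Rational(-1, 3), 1), -18), 0) = Add(Mul(Rational(-1, 3), -18), 0) = Add(6, 0) = 6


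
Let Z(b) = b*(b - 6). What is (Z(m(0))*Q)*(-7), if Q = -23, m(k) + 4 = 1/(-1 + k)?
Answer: 8855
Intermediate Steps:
m(k) = -4 + 1/(-1 + k)
Z(b) = b*(-6 + b)
(Z(m(0))*Q)*(-7) = ((((5 - 4*0)/(-1 + 0))*(-6 + (5 - 4*0)/(-1 + 0)))*(-23))*(-7) = ((((5 + 0)/(-1))*(-6 + (5 + 0)/(-1)))*(-23))*(-7) = (((-1*5)*(-6 - 1*5))*(-23))*(-7) = (-5*(-6 - 5)*(-23))*(-7) = (-5*(-11)*(-23))*(-7) = (55*(-23))*(-7) = -1265*(-7) = 8855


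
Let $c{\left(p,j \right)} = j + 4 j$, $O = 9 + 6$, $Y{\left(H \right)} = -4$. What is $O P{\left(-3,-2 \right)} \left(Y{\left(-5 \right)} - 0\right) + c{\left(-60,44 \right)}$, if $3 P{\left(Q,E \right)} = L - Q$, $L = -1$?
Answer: $180$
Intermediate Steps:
$P{\left(Q,E \right)} = - \frac{1}{3} - \frac{Q}{3}$ ($P{\left(Q,E \right)} = \frac{-1 - Q}{3} = - \frac{1}{3} - \frac{Q}{3}$)
$O = 15$
$c{\left(p,j \right)} = 5 j$
$O P{\left(-3,-2 \right)} \left(Y{\left(-5 \right)} - 0\right) + c{\left(-60,44 \right)} = 15 \left(- \frac{1}{3} - -1\right) \left(-4 - 0\right) + 5 \cdot 44 = 15 \left(- \frac{1}{3} + 1\right) \left(-4 + 0\right) + 220 = 15 \cdot \frac{2}{3} \left(-4\right) + 220 = 10 \left(-4\right) + 220 = -40 + 220 = 180$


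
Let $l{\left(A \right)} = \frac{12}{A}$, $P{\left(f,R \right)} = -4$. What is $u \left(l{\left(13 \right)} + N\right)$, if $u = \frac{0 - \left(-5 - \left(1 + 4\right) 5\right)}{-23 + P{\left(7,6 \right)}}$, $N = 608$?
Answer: $- \frac{79160}{117} \approx -676.58$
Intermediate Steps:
$u = - \frac{10}{9}$ ($u = \frac{0 - \left(-5 - \left(1 + 4\right) 5\right)}{-23 - 4} = \frac{0 + \left(\left(5 \cdot 5 - 3\right) + 8\right)}{-27} = \left(0 + \left(\left(25 - 3\right) + 8\right)\right) \left(- \frac{1}{27}\right) = \left(0 + \left(22 + 8\right)\right) \left(- \frac{1}{27}\right) = \left(0 + 30\right) \left(- \frac{1}{27}\right) = 30 \left(- \frac{1}{27}\right) = - \frac{10}{9} \approx -1.1111$)
$u \left(l{\left(13 \right)} + N\right) = - \frac{10 \left(\frac{12}{13} + 608\right)}{9} = \left(- \frac{10}{9}\right) \frac{7916}{13} = - \frac{79160}{117}$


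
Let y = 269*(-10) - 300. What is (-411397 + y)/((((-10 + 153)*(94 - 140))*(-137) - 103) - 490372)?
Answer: -414387/410711 ≈ -1.0089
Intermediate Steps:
y = -2990 (y = -2690 - 300 = -2990)
(-411397 + y)/((((-10 + 153)*(94 - 140))*(-137) - 103) - 490372) = (-411397 - 2990)/((((-10 + 153)*(94 - 140))*(-137) - 103) - 490372) = -414387/(((143*(-46))*(-137) - 103) - 490372) = -414387/((-6578*(-137) - 103) - 490372) = -414387/((901186 - 103) - 490372) = -414387/(901083 - 490372) = -414387/410711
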